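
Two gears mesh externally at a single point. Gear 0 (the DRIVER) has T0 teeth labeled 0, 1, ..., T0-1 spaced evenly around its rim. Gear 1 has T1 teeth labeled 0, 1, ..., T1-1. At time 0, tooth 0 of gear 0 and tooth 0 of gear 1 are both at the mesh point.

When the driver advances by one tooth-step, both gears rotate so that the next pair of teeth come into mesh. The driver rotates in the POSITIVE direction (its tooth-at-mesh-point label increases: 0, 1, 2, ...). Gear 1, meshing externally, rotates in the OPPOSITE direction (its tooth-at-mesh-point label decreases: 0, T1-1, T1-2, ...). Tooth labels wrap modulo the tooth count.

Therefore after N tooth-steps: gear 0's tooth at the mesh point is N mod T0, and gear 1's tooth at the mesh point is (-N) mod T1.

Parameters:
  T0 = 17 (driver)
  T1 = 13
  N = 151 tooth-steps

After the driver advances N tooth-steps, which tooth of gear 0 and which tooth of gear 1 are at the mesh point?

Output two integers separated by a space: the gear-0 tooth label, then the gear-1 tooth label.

Gear 0 (driver, T0=17): tooth at mesh = N mod T0
  151 = 8 * 17 + 15, so 151 mod 17 = 15
  gear 0 tooth = 15
Gear 1 (driven, T1=13): tooth at mesh = (-N) mod T1
  151 = 11 * 13 + 8, so 151 mod 13 = 8
  (-151) mod 13 = (-8) mod 13 = 13 - 8 = 5
Mesh after 151 steps: gear-0 tooth 15 meets gear-1 tooth 5

Answer: 15 5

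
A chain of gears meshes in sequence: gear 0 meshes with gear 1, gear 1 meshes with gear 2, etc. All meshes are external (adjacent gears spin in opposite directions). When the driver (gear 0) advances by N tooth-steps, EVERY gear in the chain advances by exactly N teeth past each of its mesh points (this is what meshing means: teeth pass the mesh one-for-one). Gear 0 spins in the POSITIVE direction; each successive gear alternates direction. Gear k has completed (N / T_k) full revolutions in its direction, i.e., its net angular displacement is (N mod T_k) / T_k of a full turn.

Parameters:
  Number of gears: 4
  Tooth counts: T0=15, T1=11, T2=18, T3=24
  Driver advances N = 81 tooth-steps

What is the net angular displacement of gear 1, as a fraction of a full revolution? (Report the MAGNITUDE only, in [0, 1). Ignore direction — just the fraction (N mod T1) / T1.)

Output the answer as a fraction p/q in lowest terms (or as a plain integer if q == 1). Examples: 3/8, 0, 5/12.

Chain of 4 gears, tooth counts: [15, 11, 18, 24]
  gear 0: T0=15, direction=positive, advance = 81 mod 15 = 6 teeth = 6/15 turn
  gear 1: T1=11, direction=negative, advance = 81 mod 11 = 4 teeth = 4/11 turn
  gear 2: T2=18, direction=positive, advance = 81 mod 18 = 9 teeth = 9/18 turn
  gear 3: T3=24, direction=negative, advance = 81 mod 24 = 9 teeth = 9/24 turn
Gear 1: 81 mod 11 = 4
Fraction = 4 / 11 = 4/11 (gcd(4,11)=1) = 4/11

Answer: 4/11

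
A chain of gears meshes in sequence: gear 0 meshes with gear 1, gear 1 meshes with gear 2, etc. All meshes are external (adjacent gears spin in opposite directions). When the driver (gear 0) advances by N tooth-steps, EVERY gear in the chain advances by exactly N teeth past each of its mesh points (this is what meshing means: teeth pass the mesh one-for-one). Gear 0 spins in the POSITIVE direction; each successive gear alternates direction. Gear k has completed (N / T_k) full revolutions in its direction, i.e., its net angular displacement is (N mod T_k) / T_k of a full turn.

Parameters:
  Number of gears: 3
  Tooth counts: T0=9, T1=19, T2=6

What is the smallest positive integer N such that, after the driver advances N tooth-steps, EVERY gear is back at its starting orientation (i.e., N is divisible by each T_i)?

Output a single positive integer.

Gear k returns to start when N is a multiple of T_k.
All gears at start simultaneously when N is a common multiple of [9, 19, 6]; the smallest such N is lcm(9, 19, 6).
Start: lcm = T0 = 9
Fold in T1=19: gcd(9, 19) = 1; lcm(9, 19) = 9 * 19 / 1 = 171 / 1 = 171
Fold in T2=6: gcd(171, 6) = 3; lcm(171, 6) = 171 * 6 / 3 = 1026 / 3 = 342
Full cycle length = 342

Answer: 342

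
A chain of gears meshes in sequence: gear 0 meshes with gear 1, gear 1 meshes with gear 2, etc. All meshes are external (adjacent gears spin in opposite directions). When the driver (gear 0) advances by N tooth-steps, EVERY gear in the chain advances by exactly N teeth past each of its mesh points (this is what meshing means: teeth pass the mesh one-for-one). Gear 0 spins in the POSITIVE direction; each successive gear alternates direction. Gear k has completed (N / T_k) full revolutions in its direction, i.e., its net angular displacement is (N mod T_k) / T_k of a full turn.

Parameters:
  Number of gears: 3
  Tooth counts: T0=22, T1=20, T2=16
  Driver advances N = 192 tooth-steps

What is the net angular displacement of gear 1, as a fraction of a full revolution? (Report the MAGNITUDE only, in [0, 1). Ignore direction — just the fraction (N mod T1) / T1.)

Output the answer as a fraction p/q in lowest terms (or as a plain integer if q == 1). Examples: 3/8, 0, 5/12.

Chain of 3 gears, tooth counts: [22, 20, 16]
  gear 0: T0=22, direction=positive, advance = 192 mod 22 = 16 teeth = 16/22 turn
  gear 1: T1=20, direction=negative, advance = 192 mod 20 = 12 teeth = 12/20 turn
  gear 2: T2=16, direction=positive, advance = 192 mod 16 = 0 teeth = 0/16 turn
Gear 1: 192 mod 20 = 12
Fraction = 12 / 20 = 3/5 (gcd(12,20)=4) = 3/5

Answer: 3/5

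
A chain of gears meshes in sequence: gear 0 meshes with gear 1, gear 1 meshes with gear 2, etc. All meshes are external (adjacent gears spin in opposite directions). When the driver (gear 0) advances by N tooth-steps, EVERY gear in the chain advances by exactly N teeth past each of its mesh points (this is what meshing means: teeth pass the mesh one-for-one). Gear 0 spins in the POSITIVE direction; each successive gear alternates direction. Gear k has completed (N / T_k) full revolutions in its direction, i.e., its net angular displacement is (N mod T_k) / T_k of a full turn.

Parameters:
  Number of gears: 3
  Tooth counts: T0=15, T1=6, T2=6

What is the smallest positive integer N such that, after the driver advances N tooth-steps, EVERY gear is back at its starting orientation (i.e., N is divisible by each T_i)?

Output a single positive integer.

Gear k returns to start when N is a multiple of T_k.
All gears at start simultaneously when N is a common multiple of [15, 6, 6]; the smallest such N is lcm(15, 6, 6).
Start: lcm = T0 = 15
Fold in T1=6: gcd(15, 6) = 3; lcm(15, 6) = 15 * 6 / 3 = 90 / 3 = 30
Fold in T2=6: gcd(30, 6) = 6; lcm(30, 6) = 30 * 6 / 6 = 180 / 6 = 30
Full cycle length = 30

Answer: 30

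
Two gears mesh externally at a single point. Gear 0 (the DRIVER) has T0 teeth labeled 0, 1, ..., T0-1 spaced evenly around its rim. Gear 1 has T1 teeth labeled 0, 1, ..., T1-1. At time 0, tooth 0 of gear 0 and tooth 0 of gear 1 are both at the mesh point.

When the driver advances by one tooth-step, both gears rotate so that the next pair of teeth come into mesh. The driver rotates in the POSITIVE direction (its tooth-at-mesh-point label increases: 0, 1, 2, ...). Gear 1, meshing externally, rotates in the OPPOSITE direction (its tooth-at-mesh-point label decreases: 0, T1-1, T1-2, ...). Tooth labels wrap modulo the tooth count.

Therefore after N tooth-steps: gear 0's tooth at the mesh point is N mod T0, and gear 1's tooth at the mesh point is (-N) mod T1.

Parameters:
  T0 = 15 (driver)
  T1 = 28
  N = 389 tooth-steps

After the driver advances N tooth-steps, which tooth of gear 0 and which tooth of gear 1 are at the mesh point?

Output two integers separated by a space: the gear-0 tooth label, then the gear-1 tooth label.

Answer: 14 3

Derivation:
Gear 0 (driver, T0=15): tooth at mesh = N mod T0
  389 = 25 * 15 + 14, so 389 mod 15 = 14
  gear 0 tooth = 14
Gear 1 (driven, T1=28): tooth at mesh = (-N) mod T1
  389 = 13 * 28 + 25, so 389 mod 28 = 25
  (-389) mod 28 = (-25) mod 28 = 28 - 25 = 3
Mesh after 389 steps: gear-0 tooth 14 meets gear-1 tooth 3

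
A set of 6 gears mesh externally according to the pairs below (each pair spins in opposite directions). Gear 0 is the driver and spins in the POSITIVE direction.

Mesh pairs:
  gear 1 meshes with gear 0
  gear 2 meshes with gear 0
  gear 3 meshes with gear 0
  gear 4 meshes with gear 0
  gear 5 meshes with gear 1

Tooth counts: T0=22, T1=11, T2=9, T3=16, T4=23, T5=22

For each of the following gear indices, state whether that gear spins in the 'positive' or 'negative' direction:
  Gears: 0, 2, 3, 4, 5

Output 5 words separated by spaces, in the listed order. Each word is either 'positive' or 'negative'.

Gear 0 (driver): positive (depth 0)
  gear 1: meshes with gear 0 -> depth 1 -> negative (opposite of gear 0)
  gear 2: meshes with gear 0 -> depth 1 -> negative (opposite of gear 0)
  gear 3: meshes with gear 0 -> depth 1 -> negative (opposite of gear 0)
  gear 4: meshes with gear 0 -> depth 1 -> negative (opposite of gear 0)
  gear 5: meshes with gear 1 -> depth 2 -> positive (opposite of gear 1)
Queried indices 0, 2, 3, 4, 5 -> positive, negative, negative, negative, positive

Answer: positive negative negative negative positive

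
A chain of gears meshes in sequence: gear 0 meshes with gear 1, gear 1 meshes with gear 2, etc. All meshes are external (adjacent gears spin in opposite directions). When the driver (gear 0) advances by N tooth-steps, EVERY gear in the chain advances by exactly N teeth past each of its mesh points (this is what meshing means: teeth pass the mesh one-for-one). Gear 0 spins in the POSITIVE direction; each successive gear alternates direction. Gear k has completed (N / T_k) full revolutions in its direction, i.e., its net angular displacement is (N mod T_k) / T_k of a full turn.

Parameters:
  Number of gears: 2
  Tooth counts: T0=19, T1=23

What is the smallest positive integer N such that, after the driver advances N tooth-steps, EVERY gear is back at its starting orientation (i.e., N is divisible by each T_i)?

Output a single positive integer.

Answer: 437

Derivation:
Gear k returns to start when N is a multiple of T_k.
All gears at start simultaneously when N is a common multiple of [19, 23]; the smallest such N is lcm(19, 23).
Start: lcm = T0 = 19
Fold in T1=23: gcd(19, 23) = 1; lcm(19, 23) = 19 * 23 / 1 = 437 / 1 = 437
Full cycle length = 437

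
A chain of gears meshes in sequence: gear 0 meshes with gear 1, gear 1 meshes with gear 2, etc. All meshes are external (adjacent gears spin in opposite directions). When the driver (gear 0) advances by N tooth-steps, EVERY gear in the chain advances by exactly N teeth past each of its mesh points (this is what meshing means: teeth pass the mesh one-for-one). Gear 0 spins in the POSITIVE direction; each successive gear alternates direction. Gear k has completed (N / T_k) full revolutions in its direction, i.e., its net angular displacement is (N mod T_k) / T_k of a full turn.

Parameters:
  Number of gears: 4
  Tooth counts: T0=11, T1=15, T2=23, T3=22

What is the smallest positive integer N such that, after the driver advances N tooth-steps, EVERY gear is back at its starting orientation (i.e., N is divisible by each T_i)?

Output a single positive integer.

Gear k returns to start when N is a multiple of T_k.
All gears at start simultaneously when N is a common multiple of [11, 15, 23, 22]; the smallest such N is lcm(11, 15, 23, 22).
Start: lcm = T0 = 11
Fold in T1=15: gcd(11, 15) = 1; lcm(11, 15) = 11 * 15 / 1 = 165 / 1 = 165
Fold in T2=23: gcd(165, 23) = 1; lcm(165, 23) = 165 * 23 / 1 = 3795 / 1 = 3795
Fold in T3=22: gcd(3795, 22) = 11; lcm(3795, 22) = 3795 * 22 / 11 = 83490 / 11 = 7590
Full cycle length = 7590

Answer: 7590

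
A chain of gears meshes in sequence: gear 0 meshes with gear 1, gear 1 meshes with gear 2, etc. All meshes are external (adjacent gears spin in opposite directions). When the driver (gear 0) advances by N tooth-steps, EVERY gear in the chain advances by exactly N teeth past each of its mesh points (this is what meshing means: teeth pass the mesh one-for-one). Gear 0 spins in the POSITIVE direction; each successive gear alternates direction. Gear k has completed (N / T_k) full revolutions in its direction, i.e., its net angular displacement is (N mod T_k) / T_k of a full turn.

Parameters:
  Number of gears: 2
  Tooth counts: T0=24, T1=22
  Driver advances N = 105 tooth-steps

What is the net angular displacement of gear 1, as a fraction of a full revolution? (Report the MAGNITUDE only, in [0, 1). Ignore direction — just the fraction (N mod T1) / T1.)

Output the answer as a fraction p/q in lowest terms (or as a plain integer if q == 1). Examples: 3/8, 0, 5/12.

Chain of 2 gears, tooth counts: [24, 22]
  gear 0: T0=24, direction=positive, advance = 105 mod 24 = 9 teeth = 9/24 turn
  gear 1: T1=22, direction=negative, advance = 105 mod 22 = 17 teeth = 17/22 turn
Gear 1: 105 mod 22 = 17
Fraction = 17 / 22 = 17/22 (gcd(17,22)=1) = 17/22

Answer: 17/22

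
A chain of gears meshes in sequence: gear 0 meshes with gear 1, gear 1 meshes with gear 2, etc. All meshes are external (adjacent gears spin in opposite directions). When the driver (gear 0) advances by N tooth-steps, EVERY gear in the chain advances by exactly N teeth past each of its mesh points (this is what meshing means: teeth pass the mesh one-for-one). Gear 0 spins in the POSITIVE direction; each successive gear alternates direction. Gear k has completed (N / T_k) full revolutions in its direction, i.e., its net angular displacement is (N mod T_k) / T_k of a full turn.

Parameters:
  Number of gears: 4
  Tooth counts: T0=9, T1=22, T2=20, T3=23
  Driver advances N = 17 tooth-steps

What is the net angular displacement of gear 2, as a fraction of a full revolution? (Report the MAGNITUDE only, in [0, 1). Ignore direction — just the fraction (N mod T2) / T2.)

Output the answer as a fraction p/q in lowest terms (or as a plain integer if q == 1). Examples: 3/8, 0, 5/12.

Answer: 17/20

Derivation:
Chain of 4 gears, tooth counts: [9, 22, 20, 23]
  gear 0: T0=9, direction=positive, advance = 17 mod 9 = 8 teeth = 8/9 turn
  gear 1: T1=22, direction=negative, advance = 17 mod 22 = 17 teeth = 17/22 turn
  gear 2: T2=20, direction=positive, advance = 17 mod 20 = 17 teeth = 17/20 turn
  gear 3: T3=23, direction=negative, advance = 17 mod 23 = 17 teeth = 17/23 turn
Gear 2: 17 mod 20 = 17
Fraction = 17 / 20 = 17/20 (gcd(17,20)=1) = 17/20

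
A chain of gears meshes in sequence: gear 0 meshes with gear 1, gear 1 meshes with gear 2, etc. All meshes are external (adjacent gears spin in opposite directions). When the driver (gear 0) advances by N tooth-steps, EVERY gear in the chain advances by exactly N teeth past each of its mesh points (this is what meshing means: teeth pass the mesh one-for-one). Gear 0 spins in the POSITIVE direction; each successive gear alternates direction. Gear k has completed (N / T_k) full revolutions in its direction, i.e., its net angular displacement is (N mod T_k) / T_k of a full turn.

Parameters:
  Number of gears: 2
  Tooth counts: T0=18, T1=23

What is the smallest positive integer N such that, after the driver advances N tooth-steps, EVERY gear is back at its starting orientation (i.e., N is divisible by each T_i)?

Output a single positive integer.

Answer: 414

Derivation:
Gear k returns to start when N is a multiple of T_k.
All gears at start simultaneously when N is a common multiple of [18, 23]; the smallest such N is lcm(18, 23).
Start: lcm = T0 = 18
Fold in T1=23: gcd(18, 23) = 1; lcm(18, 23) = 18 * 23 / 1 = 414 / 1 = 414
Full cycle length = 414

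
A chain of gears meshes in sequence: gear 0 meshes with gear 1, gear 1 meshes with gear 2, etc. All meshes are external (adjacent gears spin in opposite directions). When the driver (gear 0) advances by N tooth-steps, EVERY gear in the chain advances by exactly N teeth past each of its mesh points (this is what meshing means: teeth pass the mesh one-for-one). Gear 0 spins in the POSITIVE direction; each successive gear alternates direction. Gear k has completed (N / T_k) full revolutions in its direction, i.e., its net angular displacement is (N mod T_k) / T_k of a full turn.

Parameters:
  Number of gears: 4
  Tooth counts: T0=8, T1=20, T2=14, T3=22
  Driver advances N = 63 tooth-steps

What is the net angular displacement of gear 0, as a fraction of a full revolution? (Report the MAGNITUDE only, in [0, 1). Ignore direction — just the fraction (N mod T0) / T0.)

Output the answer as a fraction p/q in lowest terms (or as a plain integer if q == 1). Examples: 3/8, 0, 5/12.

Chain of 4 gears, tooth counts: [8, 20, 14, 22]
  gear 0: T0=8, direction=positive, advance = 63 mod 8 = 7 teeth = 7/8 turn
  gear 1: T1=20, direction=negative, advance = 63 mod 20 = 3 teeth = 3/20 turn
  gear 2: T2=14, direction=positive, advance = 63 mod 14 = 7 teeth = 7/14 turn
  gear 3: T3=22, direction=negative, advance = 63 mod 22 = 19 teeth = 19/22 turn
Gear 0: 63 mod 8 = 7
Fraction = 7 / 8 = 7/8 (gcd(7,8)=1) = 7/8

Answer: 7/8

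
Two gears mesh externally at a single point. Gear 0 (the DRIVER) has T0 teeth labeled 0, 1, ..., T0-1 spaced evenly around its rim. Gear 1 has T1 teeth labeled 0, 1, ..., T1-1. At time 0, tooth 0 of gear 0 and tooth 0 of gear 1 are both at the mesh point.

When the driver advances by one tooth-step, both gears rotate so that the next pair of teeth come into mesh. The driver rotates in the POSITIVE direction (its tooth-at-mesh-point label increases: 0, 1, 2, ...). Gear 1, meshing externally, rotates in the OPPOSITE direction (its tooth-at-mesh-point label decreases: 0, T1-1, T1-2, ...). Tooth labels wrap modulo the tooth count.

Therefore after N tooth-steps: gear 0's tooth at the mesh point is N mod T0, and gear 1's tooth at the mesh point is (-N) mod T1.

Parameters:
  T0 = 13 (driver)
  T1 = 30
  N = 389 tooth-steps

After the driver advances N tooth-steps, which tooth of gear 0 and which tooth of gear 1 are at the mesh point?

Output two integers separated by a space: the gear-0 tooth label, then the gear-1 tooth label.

Gear 0 (driver, T0=13): tooth at mesh = N mod T0
  389 = 29 * 13 + 12, so 389 mod 13 = 12
  gear 0 tooth = 12
Gear 1 (driven, T1=30): tooth at mesh = (-N) mod T1
  389 = 12 * 30 + 29, so 389 mod 30 = 29
  (-389) mod 30 = (-29) mod 30 = 30 - 29 = 1
Mesh after 389 steps: gear-0 tooth 12 meets gear-1 tooth 1

Answer: 12 1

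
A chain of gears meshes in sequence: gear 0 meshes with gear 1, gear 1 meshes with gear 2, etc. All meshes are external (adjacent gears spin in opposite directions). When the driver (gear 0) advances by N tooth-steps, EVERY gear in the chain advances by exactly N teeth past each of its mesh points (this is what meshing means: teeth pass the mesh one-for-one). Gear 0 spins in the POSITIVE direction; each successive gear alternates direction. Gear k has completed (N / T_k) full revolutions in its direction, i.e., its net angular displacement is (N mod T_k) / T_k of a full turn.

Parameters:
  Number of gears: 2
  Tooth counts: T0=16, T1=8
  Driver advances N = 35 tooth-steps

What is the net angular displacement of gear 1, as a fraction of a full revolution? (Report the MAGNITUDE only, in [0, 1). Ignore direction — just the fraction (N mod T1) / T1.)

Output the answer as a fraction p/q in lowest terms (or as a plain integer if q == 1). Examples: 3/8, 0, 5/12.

Chain of 2 gears, tooth counts: [16, 8]
  gear 0: T0=16, direction=positive, advance = 35 mod 16 = 3 teeth = 3/16 turn
  gear 1: T1=8, direction=negative, advance = 35 mod 8 = 3 teeth = 3/8 turn
Gear 1: 35 mod 8 = 3
Fraction = 3 / 8 = 3/8 (gcd(3,8)=1) = 3/8

Answer: 3/8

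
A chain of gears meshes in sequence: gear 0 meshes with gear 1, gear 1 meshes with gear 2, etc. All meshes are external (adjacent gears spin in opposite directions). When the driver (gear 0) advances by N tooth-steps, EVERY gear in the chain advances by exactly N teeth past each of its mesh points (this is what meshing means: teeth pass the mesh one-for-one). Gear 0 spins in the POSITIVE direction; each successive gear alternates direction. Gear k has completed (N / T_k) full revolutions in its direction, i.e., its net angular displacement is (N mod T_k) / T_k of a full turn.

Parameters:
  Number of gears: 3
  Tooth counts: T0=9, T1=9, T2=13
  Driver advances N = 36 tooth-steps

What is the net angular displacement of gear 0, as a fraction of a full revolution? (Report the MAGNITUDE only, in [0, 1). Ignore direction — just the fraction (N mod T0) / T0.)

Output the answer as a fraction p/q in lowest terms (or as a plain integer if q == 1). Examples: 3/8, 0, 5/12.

Answer: 0

Derivation:
Chain of 3 gears, tooth counts: [9, 9, 13]
  gear 0: T0=9, direction=positive, advance = 36 mod 9 = 0 teeth = 0/9 turn
  gear 1: T1=9, direction=negative, advance = 36 mod 9 = 0 teeth = 0/9 turn
  gear 2: T2=13, direction=positive, advance = 36 mod 13 = 10 teeth = 10/13 turn
Gear 0: 36 mod 9 = 0
Fraction = 0 / 9 = 0/1 (gcd(0,9)=9) = 0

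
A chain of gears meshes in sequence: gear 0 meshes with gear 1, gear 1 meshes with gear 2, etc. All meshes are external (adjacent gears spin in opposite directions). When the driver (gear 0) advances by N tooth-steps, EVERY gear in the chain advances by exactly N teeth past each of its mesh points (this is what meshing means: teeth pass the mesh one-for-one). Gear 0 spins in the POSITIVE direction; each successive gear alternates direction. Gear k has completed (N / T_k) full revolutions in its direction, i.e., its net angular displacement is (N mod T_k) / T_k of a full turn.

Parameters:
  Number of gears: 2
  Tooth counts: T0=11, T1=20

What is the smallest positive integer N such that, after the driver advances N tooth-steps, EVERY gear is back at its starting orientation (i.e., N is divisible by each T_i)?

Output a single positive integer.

Answer: 220

Derivation:
Gear k returns to start when N is a multiple of T_k.
All gears at start simultaneously when N is a common multiple of [11, 20]; the smallest such N is lcm(11, 20).
Start: lcm = T0 = 11
Fold in T1=20: gcd(11, 20) = 1; lcm(11, 20) = 11 * 20 / 1 = 220 / 1 = 220
Full cycle length = 220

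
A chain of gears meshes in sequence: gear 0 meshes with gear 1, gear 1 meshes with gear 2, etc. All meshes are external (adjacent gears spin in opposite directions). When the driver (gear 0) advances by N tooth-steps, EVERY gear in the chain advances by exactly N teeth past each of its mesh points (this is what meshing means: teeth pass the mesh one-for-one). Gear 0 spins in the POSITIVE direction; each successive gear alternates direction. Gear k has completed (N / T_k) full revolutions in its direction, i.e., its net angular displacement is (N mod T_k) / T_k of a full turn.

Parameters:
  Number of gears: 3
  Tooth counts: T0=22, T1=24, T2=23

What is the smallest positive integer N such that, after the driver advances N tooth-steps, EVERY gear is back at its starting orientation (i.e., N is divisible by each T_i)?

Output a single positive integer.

Answer: 6072

Derivation:
Gear k returns to start when N is a multiple of T_k.
All gears at start simultaneously when N is a common multiple of [22, 24, 23]; the smallest such N is lcm(22, 24, 23).
Start: lcm = T0 = 22
Fold in T1=24: gcd(22, 24) = 2; lcm(22, 24) = 22 * 24 / 2 = 528 / 2 = 264
Fold in T2=23: gcd(264, 23) = 1; lcm(264, 23) = 264 * 23 / 1 = 6072 / 1 = 6072
Full cycle length = 6072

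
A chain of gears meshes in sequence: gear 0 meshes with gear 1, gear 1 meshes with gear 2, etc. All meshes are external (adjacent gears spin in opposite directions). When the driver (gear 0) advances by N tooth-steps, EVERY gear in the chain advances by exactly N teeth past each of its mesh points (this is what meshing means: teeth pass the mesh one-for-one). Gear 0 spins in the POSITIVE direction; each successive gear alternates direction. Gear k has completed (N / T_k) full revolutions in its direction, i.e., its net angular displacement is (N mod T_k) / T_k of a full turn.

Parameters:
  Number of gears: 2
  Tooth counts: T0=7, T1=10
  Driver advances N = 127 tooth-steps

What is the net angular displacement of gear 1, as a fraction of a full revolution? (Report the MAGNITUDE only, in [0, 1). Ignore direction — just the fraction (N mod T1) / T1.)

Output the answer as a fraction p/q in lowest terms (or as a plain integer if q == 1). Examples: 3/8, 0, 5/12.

Chain of 2 gears, tooth counts: [7, 10]
  gear 0: T0=7, direction=positive, advance = 127 mod 7 = 1 teeth = 1/7 turn
  gear 1: T1=10, direction=negative, advance = 127 mod 10 = 7 teeth = 7/10 turn
Gear 1: 127 mod 10 = 7
Fraction = 7 / 10 = 7/10 (gcd(7,10)=1) = 7/10

Answer: 7/10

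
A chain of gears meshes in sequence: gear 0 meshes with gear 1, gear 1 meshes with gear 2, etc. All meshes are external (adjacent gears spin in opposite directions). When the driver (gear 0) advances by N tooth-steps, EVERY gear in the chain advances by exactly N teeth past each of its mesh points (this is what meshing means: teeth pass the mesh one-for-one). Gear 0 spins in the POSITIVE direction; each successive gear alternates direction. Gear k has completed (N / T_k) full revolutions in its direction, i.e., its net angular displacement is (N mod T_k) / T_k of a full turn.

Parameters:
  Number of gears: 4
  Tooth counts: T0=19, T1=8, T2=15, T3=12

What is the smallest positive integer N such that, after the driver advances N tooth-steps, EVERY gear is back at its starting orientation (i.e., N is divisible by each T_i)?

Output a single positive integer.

Answer: 2280

Derivation:
Gear k returns to start when N is a multiple of T_k.
All gears at start simultaneously when N is a common multiple of [19, 8, 15, 12]; the smallest such N is lcm(19, 8, 15, 12).
Start: lcm = T0 = 19
Fold in T1=8: gcd(19, 8) = 1; lcm(19, 8) = 19 * 8 / 1 = 152 / 1 = 152
Fold in T2=15: gcd(152, 15) = 1; lcm(152, 15) = 152 * 15 / 1 = 2280 / 1 = 2280
Fold in T3=12: gcd(2280, 12) = 12; lcm(2280, 12) = 2280 * 12 / 12 = 27360 / 12 = 2280
Full cycle length = 2280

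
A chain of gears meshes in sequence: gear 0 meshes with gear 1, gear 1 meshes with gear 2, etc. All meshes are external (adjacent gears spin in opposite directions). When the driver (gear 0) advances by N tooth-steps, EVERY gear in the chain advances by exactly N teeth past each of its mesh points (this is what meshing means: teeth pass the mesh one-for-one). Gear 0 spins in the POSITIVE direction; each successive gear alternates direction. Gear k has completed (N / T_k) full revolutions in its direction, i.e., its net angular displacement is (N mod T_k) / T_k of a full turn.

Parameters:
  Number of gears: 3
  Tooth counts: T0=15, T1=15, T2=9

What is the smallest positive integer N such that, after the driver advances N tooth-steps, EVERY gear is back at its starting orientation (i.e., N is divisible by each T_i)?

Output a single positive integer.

Gear k returns to start when N is a multiple of T_k.
All gears at start simultaneously when N is a common multiple of [15, 15, 9]; the smallest such N is lcm(15, 15, 9).
Start: lcm = T0 = 15
Fold in T1=15: gcd(15, 15) = 15; lcm(15, 15) = 15 * 15 / 15 = 225 / 15 = 15
Fold in T2=9: gcd(15, 9) = 3; lcm(15, 9) = 15 * 9 / 3 = 135 / 3 = 45
Full cycle length = 45

Answer: 45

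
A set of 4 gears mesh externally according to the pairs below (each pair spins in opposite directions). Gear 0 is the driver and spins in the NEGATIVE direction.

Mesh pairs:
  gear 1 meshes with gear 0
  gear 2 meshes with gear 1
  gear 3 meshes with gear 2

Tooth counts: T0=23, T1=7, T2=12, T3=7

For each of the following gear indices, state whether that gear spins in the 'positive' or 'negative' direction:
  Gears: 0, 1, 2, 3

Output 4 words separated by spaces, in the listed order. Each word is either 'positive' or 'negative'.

Answer: negative positive negative positive

Derivation:
Gear 0 (driver): negative (depth 0)
  gear 1: meshes with gear 0 -> depth 1 -> positive (opposite of gear 0)
  gear 2: meshes with gear 1 -> depth 2 -> negative (opposite of gear 1)
  gear 3: meshes with gear 2 -> depth 3 -> positive (opposite of gear 2)
Queried indices 0, 1, 2, 3 -> negative, positive, negative, positive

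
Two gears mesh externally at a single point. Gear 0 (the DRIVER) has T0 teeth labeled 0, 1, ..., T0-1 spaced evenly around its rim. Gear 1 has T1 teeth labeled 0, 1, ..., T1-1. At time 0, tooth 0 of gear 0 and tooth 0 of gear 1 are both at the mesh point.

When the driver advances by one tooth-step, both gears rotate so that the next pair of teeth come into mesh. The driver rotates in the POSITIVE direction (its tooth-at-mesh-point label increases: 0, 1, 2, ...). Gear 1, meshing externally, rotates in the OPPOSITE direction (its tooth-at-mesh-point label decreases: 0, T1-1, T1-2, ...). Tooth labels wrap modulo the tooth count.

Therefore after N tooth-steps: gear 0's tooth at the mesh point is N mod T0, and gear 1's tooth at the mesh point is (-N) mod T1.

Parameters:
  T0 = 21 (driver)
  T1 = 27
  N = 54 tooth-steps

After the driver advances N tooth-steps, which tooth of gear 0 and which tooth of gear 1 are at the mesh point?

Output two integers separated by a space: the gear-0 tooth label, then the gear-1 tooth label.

Gear 0 (driver, T0=21): tooth at mesh = N mod T0
  54 = 2 * 21 + 12, so 54 mod 21 = 12
  gear 0 tooth = 12
Gear 1 (driven, T1=27): tooth at mesh = (-N) mod T1
  54 = 2 * 27 + 0, so 54 mod 27 = 0
  (-54) mod 27 = 0
Mesh after 54 steps: gear-0 tooth 12 meets gear-1 tooth 0

Answer: 12 0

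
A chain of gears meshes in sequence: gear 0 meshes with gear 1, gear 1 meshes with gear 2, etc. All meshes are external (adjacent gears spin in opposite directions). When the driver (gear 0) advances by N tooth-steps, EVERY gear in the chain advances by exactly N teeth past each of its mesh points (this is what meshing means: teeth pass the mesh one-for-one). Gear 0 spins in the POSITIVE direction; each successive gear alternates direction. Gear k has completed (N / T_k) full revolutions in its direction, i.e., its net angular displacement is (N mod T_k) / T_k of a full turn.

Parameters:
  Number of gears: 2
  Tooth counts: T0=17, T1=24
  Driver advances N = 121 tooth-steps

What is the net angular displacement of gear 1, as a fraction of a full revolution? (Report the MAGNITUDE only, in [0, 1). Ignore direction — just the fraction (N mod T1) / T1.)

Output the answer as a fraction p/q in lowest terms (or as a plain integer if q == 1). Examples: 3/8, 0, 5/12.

Chain of 2 gears, tooth counts: [17, 24]
  gear 0: T0=17, direction=positive, advance = 121 mod 17 = 2 teeth = 2/17 turn
  gear 1: T1=24, direction=negative, advance = 121 mod 24 = 1 teeth = 1/24 turn
Gear 1: 121 mod 24 = 1
Fraction = 1 / 24 = 1/24 (gcd(1,24)=1) = 1/24

Answer: 1/24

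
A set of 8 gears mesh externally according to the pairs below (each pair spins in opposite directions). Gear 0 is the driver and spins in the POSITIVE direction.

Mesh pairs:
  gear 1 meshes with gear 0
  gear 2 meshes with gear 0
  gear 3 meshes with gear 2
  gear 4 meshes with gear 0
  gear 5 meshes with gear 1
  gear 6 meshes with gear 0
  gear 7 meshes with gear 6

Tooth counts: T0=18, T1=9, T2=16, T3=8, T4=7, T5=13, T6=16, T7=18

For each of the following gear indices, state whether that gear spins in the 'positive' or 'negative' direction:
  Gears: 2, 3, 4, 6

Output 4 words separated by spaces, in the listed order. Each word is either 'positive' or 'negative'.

Gear 0 (driver): positive (depth 0)
  gear 1: meshes with gear 0 -> depth 1 -> negative (opposite of gear 0)
  gear 2: meshes with gear 0 -> depth 1 -> negative (opposite of gear 0)
  gear 3: meshes with gear 2 -> depth 2 -> positive (opposite of gear 2)
  gear 4: meshes with gear 0 -> depth 1 -> negative (opposite of gear 0)
  gear 5: meshes with gear 1 -> depth 2 -> positive (opposite of gear 1)
  gear 6: meshes with gear 0 -> depth 1 -> negative (opposite of gear 0)
  gear 7: meshes with gear 6 -> depth 2 -> positive (opposite of gear 6)
Queried indices 2, 3, 4, 6 -> negative, positive, negative, negative

Answer: negative positive negative negative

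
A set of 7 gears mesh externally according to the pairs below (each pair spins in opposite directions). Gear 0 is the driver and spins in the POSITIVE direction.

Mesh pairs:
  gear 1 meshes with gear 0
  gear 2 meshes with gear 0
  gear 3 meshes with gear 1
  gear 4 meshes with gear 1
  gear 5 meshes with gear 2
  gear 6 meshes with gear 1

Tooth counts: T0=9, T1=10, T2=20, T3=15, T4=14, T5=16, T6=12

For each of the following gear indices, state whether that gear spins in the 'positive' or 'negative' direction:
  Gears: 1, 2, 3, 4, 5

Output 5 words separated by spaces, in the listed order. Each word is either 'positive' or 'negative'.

Gear 0 (driver): positive (depth 0)
  gear 1: meshes with gear 0 -> depth 1 -> negative (opposite of gear 0)
  gear 2: meshes with gear 0 -> depth 1 -> negative (opposite of gear 0)
  gear 3: meshes with gear 1 -> depth 2 -> positive (opposite of gear 1)
  gear 4: meshes with gear 1 -> depth 2 -> positive (opposite of gear 1)
  gear 5: meshes with gear 2 -> depth 2 -> positive (opposite of gear 2)
  gear 6: meshes with gear 1 -> depth 2 -> positive (opposite of gear 1)
Queried indices 1, 2, 3, 4, 5 -> negative, negative, positive, positive, positive

Answer: negative negative positive positive positive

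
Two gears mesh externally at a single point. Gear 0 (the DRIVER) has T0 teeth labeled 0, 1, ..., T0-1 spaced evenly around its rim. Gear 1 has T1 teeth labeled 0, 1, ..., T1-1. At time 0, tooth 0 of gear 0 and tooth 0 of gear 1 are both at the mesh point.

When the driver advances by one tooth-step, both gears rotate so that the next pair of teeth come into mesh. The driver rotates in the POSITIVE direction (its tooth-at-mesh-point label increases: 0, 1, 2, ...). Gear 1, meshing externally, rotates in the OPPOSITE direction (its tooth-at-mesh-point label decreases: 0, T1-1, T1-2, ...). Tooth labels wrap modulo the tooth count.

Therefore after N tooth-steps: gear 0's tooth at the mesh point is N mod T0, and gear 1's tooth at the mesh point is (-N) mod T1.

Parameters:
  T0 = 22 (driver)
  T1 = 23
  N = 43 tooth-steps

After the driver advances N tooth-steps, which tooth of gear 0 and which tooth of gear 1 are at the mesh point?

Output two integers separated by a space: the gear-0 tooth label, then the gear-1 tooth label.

Gear 0 (driver, T0=22): tooth at mesh = N mod T0
  43 = 1 * 22 + 21, so 43 mod 22 = 21
  gear 0 tooth = 21
Gear 1 (driven, T1=23): tooth at mesh = (-N) mod T1
  43 = 1 * 23 + 20, so 43 mod 23 = 20
  (-43) mod 23 = (-20) mod 23 = 23 - 20 = 3
Mesh after 43 steps: gear-0 tooth 21 meets gear-1 tooth 3

Answer: 21 3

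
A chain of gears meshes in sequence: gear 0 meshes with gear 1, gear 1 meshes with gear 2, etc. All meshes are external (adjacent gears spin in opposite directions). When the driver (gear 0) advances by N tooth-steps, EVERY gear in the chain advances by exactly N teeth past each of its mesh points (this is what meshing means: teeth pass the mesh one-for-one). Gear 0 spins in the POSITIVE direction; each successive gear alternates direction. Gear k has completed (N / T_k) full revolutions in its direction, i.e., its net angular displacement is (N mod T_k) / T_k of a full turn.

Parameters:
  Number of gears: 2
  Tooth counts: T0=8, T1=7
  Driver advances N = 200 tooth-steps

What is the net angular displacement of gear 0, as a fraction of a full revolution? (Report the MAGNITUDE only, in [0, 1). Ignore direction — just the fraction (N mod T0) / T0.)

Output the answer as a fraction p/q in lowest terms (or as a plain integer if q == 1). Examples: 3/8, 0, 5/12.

Chain of 2 gears, tooth counts: [8, 7]
  gear 0: T0=8, direction=positive, advance = 200 mod 8 = 0 teeth = 0/8 turn
  gear 1: T1=7, direction=negative, advance = 200 mod 7 = 4 teeth = 4/7 turn
Gear 0: 200 mod 8 = 0
Fraction = 0 / 8 = 0/1 (gcd(0,8)=8) = 0

Answer: 0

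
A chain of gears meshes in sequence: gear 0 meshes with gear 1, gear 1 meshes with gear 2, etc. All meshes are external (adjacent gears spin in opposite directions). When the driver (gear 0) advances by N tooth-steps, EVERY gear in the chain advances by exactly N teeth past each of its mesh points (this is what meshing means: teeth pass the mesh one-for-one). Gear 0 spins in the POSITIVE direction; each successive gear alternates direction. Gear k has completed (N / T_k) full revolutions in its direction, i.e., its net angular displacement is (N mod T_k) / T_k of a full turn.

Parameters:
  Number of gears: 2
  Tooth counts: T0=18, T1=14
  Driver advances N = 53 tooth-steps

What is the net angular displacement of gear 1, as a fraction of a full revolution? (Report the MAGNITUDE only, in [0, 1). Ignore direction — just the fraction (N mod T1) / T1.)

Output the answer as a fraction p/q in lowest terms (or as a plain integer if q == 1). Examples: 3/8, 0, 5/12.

Answer: 11/14

Derivation:
Chain of 2 gears, tooth counts: [18, 14]
  gear 0: T0=18, direction=positive, advance = 53 mod 18 = 17 teeth = 17/18 turn
  gear 1: T1=14, direction=negative, advance = 53 mod 14 = 11 teeth = 11/14 turn
Gear 1: 53 mod 14 = 11
Fraction = 11 / 14 = 11/14 (gcd(11,14)=1) = 11/14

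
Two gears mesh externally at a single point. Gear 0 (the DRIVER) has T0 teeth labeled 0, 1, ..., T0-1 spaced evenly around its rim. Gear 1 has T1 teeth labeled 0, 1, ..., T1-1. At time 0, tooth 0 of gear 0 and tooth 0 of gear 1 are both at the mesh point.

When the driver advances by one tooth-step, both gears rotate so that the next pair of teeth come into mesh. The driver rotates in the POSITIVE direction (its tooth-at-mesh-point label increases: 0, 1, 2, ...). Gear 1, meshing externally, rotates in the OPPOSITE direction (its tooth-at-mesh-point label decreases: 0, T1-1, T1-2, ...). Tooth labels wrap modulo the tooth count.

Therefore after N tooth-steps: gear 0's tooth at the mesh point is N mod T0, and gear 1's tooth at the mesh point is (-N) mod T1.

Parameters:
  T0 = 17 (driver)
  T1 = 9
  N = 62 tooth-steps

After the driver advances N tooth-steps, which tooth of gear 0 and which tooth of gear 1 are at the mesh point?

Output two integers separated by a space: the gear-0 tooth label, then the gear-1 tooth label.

Answer: 11 1

Derivation:
Gear 0 (driver, T0=17): tooth at mesh = N mod T0
  62 = 3 * 17 + 11, so 62 mod 17 = 11
  gear 0 tooth = 11
Gear 1 (driven, T1=9): tooth at mesh = (-N) mod T1
  62 = 6 * 9 + 8, so 62 mod 9 = 8
  (-62) mod 9 = (-8) mod 9 = 9 - 8 = 1
Mesh after 62 steps: gear-0 tooth 11 meets gear-1 tooth 1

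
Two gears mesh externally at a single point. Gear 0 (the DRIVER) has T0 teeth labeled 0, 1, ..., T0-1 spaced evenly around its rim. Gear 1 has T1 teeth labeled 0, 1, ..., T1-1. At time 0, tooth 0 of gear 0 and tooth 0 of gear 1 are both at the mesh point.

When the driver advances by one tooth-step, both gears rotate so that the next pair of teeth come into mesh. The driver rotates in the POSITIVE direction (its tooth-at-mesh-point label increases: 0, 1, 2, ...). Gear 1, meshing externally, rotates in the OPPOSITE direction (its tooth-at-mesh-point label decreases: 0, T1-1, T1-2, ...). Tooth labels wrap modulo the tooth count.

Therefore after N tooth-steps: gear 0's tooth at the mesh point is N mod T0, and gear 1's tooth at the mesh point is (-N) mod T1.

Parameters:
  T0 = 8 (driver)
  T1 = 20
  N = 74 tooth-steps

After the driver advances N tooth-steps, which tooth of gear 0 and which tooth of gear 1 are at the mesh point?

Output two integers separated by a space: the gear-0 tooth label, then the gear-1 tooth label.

Gear 0 (driver, T0=8): tooth at mesh = N mod T0
  74 = 9 * 8 + 2, so 74 mod 8 = 2
  gear 0 tooth = 2
Gear 1 (driven, T1=20): tooth at mesh = (-N) mod T1
  74 = 3 * 20 + 14, so 74 mod 20 = 14
  (-74) mod 20 = (-14) mod 20 = 20 - 14 = 6
Mesh after 74 steps: gear-0 tooth 2 meets gear-1 tooth 6

Answer: 2 6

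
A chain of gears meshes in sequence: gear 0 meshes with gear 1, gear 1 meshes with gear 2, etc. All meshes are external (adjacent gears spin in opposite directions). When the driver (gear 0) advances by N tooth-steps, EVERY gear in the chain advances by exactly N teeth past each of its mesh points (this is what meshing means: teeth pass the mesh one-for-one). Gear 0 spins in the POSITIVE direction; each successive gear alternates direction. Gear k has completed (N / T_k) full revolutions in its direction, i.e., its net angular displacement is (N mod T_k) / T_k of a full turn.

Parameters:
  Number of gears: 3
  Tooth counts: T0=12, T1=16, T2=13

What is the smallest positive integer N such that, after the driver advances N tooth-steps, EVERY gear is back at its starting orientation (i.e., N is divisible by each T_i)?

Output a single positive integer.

Gear k returns to start when N is a multiple of T_k.
All gears at start simultaneously when N is a common multiple of [12, 16, 13]; the smallest such N is lcm(12, 16, 13).
Start: lcm = T0 = 12
Fold in T1=16: gcd(12, 16) = 4; lcm(12, 16) = 12 * 16 / 4 = 192 / 4 = 48
Fold in T2=13: gcd(48, 13) = 1; lcm(48, 13) = 48 * 13 / 1 = 624 / 1 = 624
Full cycle length = 624

Answer: 624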